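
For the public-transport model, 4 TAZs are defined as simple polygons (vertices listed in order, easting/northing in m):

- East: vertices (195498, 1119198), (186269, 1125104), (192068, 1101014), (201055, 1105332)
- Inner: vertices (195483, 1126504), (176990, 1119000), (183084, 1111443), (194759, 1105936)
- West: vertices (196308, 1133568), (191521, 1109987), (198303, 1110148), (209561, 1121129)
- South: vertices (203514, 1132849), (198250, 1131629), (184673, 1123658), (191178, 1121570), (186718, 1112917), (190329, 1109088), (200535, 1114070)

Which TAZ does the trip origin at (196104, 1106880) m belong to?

East

Cast a ray rightward from (196104, 1106880). For each polygon, the edges (by vertex number in listed order) whose endpoints lie on opposite sides of northing = 1106880, where each meets that height, and whether that is right or left of the point:
East: 2–3 at easting≈190655.9 (left), 4–1 at easting≈200434.6 (right) → 1 crossing.
Inner: 3–4 at easting≈192757.7 (left), 4–1 at easting≈194792.2 (left) → 0 crossings.
West: no edge straddles that height → 0 crossings.
South: no edge straddles that height → 0 crossings.
Only East has an odd count, so the point is inside East.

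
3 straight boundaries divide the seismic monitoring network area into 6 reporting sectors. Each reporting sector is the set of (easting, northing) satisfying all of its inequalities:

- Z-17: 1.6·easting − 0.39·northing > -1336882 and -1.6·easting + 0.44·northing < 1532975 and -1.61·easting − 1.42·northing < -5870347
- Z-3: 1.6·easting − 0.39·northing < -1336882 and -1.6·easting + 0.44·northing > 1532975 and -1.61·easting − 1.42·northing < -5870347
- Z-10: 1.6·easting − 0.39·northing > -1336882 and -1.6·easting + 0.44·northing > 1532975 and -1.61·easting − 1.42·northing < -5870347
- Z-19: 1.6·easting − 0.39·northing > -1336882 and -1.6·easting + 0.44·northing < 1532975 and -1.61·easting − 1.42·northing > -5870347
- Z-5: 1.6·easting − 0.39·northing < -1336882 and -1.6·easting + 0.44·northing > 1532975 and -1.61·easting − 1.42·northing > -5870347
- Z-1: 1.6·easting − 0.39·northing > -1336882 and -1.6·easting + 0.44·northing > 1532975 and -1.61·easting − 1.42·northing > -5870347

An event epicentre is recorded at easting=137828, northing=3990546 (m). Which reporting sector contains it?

Z-10

1.6·137828 − 0.39·3990546 = -1335788.140, which is > -1336882
-1.6·137828 + 0.44·3990546 = 1535315.440, which is > 1532975
-1.61·137828 − 1.42·3990546 = -5888478.400, which is < -5870347
This sign pattern matches Z-10.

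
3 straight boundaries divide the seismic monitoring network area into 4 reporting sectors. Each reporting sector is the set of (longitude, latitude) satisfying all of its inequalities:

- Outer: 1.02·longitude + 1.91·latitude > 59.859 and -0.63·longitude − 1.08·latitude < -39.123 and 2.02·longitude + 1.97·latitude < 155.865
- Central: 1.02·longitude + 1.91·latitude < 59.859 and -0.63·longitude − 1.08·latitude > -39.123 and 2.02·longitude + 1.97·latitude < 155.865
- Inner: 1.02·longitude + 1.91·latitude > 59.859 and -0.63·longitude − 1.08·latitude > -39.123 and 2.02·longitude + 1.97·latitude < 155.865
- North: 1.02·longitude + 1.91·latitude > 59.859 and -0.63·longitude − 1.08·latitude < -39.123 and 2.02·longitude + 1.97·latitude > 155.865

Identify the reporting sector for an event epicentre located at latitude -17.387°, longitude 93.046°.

Outer

1.02·93.046 + 1.91·-17.387 = 61.698, which is > 59.859
-0.63·93.046 − 1.08·-17.387 = -39.841, which is < -39.123
2.02·93.046 + 1.97·-17.387 = 153.701, which is < 155.865
This sign pattern matches Outer.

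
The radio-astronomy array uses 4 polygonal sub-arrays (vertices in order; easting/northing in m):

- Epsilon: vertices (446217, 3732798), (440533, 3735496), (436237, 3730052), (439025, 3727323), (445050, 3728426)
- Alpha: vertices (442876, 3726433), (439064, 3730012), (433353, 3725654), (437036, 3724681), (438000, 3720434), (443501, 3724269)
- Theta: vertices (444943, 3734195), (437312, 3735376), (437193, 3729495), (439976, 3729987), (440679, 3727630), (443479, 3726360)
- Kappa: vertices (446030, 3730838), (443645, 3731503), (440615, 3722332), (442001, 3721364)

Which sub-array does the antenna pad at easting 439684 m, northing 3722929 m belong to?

Cast a ray rightward from (439684, 3722929). For each polygon, the edges (by vertex number in listed order) whose endpoints lie on opposite sides of northing = 3722929, where each meets that height, and whether that is right or left of the point:
Epsilon: no edge straddles that height → 0 crossings.
Alpha: 4–5 at easting≈437433.7 (left), 5–6 at easting≈441578.9 (right) → 1 crossing.
Theta: no edge straddles that height → 0 crossings.
Kappa: 2–3 at easting≈440812.2 (right), 4–1 at easting≈442666.5 (right) → 2 crossings.
Only Alpha has an odd count, so the point is inside Alpha.

Alpha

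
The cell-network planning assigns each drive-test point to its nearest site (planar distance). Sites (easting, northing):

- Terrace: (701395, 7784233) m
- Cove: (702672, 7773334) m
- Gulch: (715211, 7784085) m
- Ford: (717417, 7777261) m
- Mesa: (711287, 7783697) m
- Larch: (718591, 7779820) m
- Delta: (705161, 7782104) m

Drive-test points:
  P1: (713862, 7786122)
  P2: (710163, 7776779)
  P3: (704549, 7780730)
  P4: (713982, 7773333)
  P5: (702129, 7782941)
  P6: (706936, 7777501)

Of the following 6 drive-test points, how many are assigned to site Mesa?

P1 → Gulch
P2 → Mesa
P3 → Delta
P4 → Ford
P5 → Terrace
P6 → Delta
1 of the 6 goes to Mesa.

1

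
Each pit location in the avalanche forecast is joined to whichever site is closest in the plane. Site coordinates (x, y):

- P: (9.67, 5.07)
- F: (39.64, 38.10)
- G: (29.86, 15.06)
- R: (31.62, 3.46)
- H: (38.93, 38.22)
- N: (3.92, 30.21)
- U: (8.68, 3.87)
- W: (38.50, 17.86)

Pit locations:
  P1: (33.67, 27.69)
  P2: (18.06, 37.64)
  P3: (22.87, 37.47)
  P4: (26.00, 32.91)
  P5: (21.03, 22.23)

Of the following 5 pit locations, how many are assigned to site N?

P1 → W
P2 → N
P3 → H
P4 → H
P5 → G
1 of the 5 goes to N.

1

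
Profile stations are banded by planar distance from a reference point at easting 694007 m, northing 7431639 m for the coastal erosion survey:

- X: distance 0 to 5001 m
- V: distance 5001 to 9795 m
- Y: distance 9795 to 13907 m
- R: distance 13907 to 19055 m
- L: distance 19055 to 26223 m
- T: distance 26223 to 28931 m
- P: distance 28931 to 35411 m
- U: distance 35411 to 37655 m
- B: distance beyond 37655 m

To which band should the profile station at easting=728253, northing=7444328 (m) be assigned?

U

Distance = √((728253−694007)² + (7444328−7431639)²) = √(1172788516.000 + 161010721.000) = 36521.216 m.
35411 ≤ 36521.216 < 37655 → U.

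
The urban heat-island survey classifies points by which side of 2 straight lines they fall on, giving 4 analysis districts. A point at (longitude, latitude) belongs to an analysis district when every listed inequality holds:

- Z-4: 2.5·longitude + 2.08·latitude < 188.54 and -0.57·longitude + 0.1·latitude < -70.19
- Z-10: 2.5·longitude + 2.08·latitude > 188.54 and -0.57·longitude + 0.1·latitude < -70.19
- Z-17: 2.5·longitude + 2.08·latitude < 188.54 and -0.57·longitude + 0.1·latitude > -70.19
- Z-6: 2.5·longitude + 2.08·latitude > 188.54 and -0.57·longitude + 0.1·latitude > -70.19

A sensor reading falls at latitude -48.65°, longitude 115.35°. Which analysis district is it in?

2.5·115.35 + 2.08·-48.65 = 187.183, which is < 188.54
-0.57·115.35 + 0.1·-48.65 = -70.614, which is < -70.19
This sign pattern matches Z-4.

Z-4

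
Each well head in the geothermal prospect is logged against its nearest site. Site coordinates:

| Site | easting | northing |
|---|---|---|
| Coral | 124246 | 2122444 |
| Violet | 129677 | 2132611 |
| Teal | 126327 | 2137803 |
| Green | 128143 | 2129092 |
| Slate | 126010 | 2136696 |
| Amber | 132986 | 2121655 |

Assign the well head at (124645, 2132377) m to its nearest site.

Squared distances to each site:
Coral: 98823690.000; Violet: 25375780.000; Teal: 32270600.000; Green: 23027229.000; Slate: 20516986.000; Amber: 184533565.000.
Minimum at Slate.

Slate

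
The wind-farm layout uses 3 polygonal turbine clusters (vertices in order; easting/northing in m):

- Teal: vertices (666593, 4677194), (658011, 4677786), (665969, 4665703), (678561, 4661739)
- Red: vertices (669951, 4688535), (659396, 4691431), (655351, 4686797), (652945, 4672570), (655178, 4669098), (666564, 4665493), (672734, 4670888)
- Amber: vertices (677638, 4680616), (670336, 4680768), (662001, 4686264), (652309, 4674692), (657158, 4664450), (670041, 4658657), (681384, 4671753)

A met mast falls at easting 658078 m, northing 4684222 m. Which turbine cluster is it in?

Red

Cast a ray rightward from (658078, 4684222). For each polygon, the edges (by vertex number in listed order) whose endpoints lie on opposite sides of northing = 4684222, where each meets that height, and whether that is right or left of the point:
Teal: no edge straddles that height → 0 crossings.
Red: 3–4 at easting≈654915.5 (left), 7–1 at easting≈670631.2 (right) → 1 crossing.
Amber: 2–3 at easting≈665097.8 (right), 3–4 at easting≈660290.7 (right) → 2 crossings.
Only Red has an odd count, so the point is inside Red.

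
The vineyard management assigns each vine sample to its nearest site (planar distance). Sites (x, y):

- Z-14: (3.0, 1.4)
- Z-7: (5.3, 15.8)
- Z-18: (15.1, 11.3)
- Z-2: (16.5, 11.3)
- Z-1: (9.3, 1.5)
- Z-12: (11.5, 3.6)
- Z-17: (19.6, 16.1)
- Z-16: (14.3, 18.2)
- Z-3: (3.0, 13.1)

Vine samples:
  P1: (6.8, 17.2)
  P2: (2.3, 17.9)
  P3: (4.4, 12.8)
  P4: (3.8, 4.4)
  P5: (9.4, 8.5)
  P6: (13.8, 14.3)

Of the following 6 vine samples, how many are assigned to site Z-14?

P1 → Z-7
P2 → Z-7
P3 → Z-3
P4 → Z-14
P5 → Z-12
P6 → Z-18
1 of the 6 goes to Z-14.

1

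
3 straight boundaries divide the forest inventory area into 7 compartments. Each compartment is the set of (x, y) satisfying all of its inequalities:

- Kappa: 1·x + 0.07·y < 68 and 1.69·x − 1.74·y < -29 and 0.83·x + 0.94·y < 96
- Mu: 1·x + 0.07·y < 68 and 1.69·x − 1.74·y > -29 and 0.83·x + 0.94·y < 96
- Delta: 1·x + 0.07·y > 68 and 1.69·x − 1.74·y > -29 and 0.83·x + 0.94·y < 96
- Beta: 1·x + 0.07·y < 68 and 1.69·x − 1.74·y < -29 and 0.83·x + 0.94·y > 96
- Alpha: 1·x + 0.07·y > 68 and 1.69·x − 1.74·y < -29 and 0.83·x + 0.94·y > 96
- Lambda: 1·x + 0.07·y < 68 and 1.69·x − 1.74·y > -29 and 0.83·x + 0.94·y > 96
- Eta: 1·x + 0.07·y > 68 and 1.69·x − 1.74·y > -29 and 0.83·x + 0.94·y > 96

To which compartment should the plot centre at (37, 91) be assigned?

1·37 + 0.07·91 = 43.370, which is < 68
1.69·37 − 1.74·91 = -95.810, which is < -29
0.83·37 + 0.94·91 = 116.250, which is > 96
This sign pattern matches Beta.

Beta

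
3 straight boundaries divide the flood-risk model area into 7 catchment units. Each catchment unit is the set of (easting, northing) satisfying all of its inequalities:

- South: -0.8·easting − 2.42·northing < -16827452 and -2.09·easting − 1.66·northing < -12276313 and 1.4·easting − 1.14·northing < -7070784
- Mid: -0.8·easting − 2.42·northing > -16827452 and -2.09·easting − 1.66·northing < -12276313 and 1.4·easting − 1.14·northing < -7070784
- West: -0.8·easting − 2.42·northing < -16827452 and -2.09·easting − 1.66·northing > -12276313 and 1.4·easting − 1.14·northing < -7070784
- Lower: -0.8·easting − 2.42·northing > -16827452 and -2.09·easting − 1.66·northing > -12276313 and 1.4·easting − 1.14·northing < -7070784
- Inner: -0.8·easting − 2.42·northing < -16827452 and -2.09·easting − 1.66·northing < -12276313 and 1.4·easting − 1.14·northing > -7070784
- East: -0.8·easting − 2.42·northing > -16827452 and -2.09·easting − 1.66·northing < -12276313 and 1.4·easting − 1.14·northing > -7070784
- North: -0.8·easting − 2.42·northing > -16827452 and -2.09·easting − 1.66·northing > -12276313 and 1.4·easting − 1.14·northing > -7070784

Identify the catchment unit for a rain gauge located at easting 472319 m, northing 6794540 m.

-0.8·472319 − 2.42·6794540 = -16820642.000, which is > -16827452
-2.09·472319 − 1.66·6794540 = -12266083.110, which is > -12276313
1.4·472319 − 1.14·6794540 = -7084529.000, which is < -7070784
This sign pattern matches Lower.

Lower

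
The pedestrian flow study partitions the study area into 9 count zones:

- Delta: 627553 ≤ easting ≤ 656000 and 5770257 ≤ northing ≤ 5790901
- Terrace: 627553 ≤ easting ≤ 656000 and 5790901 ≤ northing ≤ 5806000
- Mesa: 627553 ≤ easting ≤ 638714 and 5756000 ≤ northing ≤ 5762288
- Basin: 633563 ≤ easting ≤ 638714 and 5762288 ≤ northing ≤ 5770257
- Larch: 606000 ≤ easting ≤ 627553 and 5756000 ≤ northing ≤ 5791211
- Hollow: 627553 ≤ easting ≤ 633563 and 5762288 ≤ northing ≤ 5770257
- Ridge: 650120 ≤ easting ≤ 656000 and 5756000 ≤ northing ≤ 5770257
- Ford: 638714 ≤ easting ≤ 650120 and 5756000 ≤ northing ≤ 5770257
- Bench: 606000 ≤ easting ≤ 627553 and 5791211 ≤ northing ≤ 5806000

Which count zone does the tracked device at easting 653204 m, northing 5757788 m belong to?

The point has easting = 653204 and northing = 5757788.
Only Ridge satisfies 650120 ≤ easting ≤ 656000 and 5756000 ≤ northing ≤ 5770257.

Ridge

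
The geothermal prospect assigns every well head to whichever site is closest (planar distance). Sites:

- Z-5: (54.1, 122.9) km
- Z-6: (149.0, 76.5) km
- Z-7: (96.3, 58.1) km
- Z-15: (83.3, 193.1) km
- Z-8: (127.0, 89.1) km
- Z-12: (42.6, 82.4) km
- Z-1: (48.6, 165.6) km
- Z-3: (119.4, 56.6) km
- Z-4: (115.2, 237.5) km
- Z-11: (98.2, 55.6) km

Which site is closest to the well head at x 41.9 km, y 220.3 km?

Squared distances to each site:
Z-5: 9635.600; Z-6: 32148.850; Z-7: 29268.200; Z-15: 2453.800; Z-8: 24455.450; Z-12: 19016.900; Z-1: 3036.980; Z-3: 32803.940; Z-4: 5668.730; Z-11: 30295.780.
Minimum at Z-15.

Z-15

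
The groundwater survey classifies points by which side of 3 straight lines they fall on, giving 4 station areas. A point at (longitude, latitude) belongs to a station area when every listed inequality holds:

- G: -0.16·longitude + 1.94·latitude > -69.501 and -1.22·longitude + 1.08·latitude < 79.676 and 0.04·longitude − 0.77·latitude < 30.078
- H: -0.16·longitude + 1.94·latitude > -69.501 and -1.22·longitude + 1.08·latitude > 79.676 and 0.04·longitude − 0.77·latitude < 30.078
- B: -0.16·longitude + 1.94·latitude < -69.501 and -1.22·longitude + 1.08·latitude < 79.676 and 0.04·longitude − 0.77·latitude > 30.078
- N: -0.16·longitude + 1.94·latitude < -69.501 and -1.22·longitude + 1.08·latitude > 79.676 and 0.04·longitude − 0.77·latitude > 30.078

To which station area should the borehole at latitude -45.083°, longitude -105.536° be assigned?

N

-0.16·-105.536 + 1.94·-45.083 = -70.575, which is < -69.501
-1.22·-105.536 + 1.08·-45.083 = 80.064, which is > 79.676
0.04·-105.536 − 0.77·-45.083 = 30.492, which is > 30.078
This sign pattern matches N.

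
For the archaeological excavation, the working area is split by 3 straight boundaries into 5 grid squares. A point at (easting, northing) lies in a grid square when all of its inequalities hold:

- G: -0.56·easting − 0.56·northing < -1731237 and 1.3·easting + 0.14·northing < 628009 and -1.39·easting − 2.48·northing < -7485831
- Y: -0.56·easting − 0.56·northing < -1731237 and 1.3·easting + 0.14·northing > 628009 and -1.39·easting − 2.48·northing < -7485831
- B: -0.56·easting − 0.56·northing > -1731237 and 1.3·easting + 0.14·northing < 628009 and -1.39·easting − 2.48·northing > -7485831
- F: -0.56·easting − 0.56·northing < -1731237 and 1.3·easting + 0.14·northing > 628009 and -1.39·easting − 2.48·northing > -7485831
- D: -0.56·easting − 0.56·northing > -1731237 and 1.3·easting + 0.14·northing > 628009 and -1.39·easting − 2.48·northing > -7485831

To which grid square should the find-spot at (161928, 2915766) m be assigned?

-0.56·161928 − 0.56·2915766 = -1723508.640, which is > -1731237
1.3·161928 + 0.14·2915766 = 618713.640, which is < 628009
-1.39·161928 − 2.48·2915766 = -7456179.600, which is > -7485831
This sign pattern matches B.

B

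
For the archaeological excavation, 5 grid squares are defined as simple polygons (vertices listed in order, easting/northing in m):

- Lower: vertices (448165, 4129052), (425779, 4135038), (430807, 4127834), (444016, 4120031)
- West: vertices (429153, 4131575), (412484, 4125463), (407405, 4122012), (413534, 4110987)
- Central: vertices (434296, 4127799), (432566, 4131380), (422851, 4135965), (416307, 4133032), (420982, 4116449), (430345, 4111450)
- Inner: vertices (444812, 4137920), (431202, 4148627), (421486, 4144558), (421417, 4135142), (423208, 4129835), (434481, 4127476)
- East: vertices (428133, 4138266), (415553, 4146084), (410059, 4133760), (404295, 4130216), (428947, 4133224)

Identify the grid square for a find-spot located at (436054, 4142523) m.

Inner

Cast a ray rightward from (436054, 4142523). For each polygon, the edges (by vertex number in listed order) whose endpoints lie on opposite sides of northing = 4142523, where each meets that height, and whether that is right or left of the point:
Lower: no edge straddles that height → 0 crossings.
West: no edge straddles that height → 0 crossings.
Central: no edge straddles that height → 0 crossings.
Inner: 1–2 at easting≈438961.0 (right), 3–4 at easting≈421471.1 (left) → 1 crossing.
East: 1–2 at easting≈421283.0 (left), 2–3 at easting≈413965.5 (left) → 0 crossings.
Only Inner has an odd count, so the point is inside Inner.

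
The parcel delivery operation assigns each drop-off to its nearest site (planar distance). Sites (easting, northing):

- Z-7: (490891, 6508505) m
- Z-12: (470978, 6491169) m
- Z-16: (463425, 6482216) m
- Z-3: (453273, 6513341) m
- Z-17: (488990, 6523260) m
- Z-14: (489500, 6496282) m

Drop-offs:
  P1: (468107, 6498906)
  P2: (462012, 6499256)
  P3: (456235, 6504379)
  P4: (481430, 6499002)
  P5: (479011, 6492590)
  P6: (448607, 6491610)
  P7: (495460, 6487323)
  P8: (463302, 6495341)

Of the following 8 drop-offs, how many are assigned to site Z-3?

1

P1 → Z-12
P2 → Z-12
P3 → Z-3
P4 → Z-14
P5 → Z-12
P6 → Z-16
P7 → Z-14
P8 → Z-12
1 of the 8 goes to Z-3.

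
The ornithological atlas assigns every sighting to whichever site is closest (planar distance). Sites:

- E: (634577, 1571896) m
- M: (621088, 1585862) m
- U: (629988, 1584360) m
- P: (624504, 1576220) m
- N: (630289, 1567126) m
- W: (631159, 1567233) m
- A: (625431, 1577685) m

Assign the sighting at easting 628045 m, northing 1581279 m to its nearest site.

U

Squared distances to each site:
E: 130707713.000; M: 69403738.000; U: 13267810.000; P: 38132162.000; N: 205342945.000; W: 206987112.000; A: 19749832.000.
Minimum at U.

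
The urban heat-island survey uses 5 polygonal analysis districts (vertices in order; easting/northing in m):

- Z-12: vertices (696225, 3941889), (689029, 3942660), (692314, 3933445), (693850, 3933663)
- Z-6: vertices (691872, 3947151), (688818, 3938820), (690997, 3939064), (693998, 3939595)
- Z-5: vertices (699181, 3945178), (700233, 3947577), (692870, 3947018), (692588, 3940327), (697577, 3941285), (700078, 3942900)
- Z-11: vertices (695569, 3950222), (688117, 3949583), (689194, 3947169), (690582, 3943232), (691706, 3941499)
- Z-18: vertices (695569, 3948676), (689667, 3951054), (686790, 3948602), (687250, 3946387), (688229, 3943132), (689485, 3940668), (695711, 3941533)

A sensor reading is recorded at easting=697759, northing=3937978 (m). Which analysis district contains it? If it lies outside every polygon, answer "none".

none

Cast a ray rightward from (697759, 3937978). For each polygon, the edges (by vertex number in listed order) whose endpoints lie on opposite sides of northing = 3937978, where each meets that height, and whether that is right or left of the point:
Z-12: 2–3 at easting≈690698.1 (left), 4–1 at easting≈695095.8 (left) → 0 crossings.
Z-6: no edge straddles that height → 0 crossings.
Z-5: no edge straddles that height → 0 crossings.
Z-11: no edge straddles that height → 0 crossings.
Z-18: no edge straddles that height → 0 crossings.
All counts are even, so the point lies outside every listed polygon.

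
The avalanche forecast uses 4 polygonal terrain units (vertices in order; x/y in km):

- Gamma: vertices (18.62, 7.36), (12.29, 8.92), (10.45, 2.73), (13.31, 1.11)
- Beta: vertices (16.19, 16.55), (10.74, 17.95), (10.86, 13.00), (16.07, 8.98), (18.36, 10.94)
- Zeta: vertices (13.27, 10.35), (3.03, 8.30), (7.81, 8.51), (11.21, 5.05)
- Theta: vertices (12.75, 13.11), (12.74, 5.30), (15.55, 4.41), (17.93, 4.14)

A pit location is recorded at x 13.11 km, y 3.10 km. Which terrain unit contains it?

Gamma

Cast a ray rightward from (13.11, 3.10). For each polygon, the edges (by vertex number in listed order) whose endpoints lie on opposite sides of y = 3.10, where each meets that height, and whether that is right or left of the point:
Gamma: 2–3 at x≈10.560 (left), 4–1 at x≈15.001 (right) → 1 crossing.
Beta: no edge straddles that height → 0 crossings.
Zeta: no edge straddles that height → 0 crossings.
Theta: no edge straddles that height → 0 crossings.
Only Gamma has an odd count, so the point is inside Gamma.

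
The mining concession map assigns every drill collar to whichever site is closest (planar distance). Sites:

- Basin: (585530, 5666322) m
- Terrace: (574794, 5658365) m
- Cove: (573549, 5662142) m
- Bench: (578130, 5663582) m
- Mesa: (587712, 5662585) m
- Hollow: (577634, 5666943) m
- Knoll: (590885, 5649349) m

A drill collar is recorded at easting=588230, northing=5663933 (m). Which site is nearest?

Squared distances to each site:
Basin: 12997321.000; Terrace: 211528720.000; Cove: 218739442.000; Bench: 102133201.000; Mesa: 2085428.000; Hollow: 121335316.000; Knoll: 219742081.000.
Minimum at Mesa.

Mesa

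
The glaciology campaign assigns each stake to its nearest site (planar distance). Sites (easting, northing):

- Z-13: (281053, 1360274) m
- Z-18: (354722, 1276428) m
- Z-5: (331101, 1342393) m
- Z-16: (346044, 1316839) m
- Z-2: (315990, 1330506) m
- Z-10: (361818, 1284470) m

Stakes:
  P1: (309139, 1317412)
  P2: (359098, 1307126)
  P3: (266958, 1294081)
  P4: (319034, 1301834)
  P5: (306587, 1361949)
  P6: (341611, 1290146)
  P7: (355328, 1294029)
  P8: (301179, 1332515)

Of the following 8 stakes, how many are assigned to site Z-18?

1

P1 → Z-2
P2 → Z-16
P3 → Z-2
P4 → Z-2
P5 → Z-13
P6 → Z-18
P7 → Z-10
P8 → Z-2
1 of the 8 goes to Z-18.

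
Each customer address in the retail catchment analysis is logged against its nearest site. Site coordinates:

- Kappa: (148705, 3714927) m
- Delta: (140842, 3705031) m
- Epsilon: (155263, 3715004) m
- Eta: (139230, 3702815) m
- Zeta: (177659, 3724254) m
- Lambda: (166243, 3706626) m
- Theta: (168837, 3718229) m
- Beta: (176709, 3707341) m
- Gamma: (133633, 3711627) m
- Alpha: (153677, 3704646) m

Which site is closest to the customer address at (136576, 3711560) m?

Squared distances to each site:
Kappa: 158449330.000; Delta: 60826597.000; Epsilon: 361065105.000; Eta: 83518741.000; Zeta: 1848950525.000; Lambda: 904475245.000; Theta: 1085247682.000; Beta: 1628457650.000; Gamma: 8665738.000; Alpha: 340247597.000.
Minimum at Gamma.

Gamma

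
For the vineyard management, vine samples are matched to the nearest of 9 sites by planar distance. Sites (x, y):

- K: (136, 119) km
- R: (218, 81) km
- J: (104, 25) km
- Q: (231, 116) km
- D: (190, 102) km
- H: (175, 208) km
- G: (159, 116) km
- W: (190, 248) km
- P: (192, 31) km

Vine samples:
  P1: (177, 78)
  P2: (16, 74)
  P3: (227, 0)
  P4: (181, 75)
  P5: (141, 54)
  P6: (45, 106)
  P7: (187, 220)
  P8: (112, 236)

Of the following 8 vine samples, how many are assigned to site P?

1

P1 → D
P2 → J
P3 → P
P4 → D
P5 → J
P6 → K
P7 → H
P8 → H
1 of the 8 goes to P.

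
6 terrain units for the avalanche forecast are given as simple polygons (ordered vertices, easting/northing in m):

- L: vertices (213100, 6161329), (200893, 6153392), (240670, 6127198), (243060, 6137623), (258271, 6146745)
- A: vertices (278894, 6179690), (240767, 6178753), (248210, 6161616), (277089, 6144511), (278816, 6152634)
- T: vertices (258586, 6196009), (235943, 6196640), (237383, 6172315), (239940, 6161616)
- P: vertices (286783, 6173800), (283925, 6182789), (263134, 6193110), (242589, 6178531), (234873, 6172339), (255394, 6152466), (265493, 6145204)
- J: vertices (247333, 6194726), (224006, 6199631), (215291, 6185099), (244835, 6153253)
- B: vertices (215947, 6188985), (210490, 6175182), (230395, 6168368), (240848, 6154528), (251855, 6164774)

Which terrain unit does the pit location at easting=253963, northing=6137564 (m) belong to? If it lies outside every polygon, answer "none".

none

Cast a ray rightward from (253963, 6137564). For each polygon, the edges (by vertex number in listed order) whose endpoints lie on opposite sides of northing = 6137564, where each meets that height, and whether that is right or left of the point:
L: 2–3 at easting≈224928.7 (left), 3–4 at easting≈243046.5 (left) → 0 crossings.
A: no edge straddles that height → 0 crossings.
T: no edge straddles that height → 0 crossings.
P: no edge straddles that height → 0 crossings.
J: no edge straddles that height → 0 crossings.
B: no edge straddles that height → 0 crossings.
All counts are even, so the point lies outside every listed polygon.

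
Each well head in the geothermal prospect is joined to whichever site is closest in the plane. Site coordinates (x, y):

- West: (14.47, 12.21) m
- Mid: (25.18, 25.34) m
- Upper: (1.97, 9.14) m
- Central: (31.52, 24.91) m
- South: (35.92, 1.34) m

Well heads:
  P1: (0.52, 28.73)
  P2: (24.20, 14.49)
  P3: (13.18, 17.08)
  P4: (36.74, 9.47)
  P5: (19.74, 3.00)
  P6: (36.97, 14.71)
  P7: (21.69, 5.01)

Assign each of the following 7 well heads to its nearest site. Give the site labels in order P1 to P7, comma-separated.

P1 → Upper (d²=385.87)
P2 → West (d²=99.87)
P3 → West (d²=25.38)
P4 → South (d²=66.77)
P5 → West (d²=112.60)
P6 → Central (d²=133.74)
P7 → West (d²=103.97)

Upper, West, West, South, West, Central, West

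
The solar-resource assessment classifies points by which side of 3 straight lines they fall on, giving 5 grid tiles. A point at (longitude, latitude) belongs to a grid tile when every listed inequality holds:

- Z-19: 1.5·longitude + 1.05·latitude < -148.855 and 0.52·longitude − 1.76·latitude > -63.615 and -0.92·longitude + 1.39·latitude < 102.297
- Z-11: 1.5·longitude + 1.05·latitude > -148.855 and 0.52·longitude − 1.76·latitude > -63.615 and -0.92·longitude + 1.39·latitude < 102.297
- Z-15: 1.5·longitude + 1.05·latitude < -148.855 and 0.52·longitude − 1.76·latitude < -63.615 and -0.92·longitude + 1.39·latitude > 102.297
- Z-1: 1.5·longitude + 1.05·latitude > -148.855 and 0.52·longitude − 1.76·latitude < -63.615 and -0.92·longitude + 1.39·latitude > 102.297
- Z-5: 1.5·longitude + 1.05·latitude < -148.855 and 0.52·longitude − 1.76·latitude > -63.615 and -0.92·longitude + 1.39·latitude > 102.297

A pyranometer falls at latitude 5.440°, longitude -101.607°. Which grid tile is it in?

Z-11

1.5·-101.607 + 1.05·5.440 = -146.699, which is > -148.855
0.52·-101.607 − 1.76·5.440 = -62.410, which is > -63.615
-0.92·-101.607 + 1.39·5.440 = 101.040, which is < 102.297
This sign pattern matches Z-11.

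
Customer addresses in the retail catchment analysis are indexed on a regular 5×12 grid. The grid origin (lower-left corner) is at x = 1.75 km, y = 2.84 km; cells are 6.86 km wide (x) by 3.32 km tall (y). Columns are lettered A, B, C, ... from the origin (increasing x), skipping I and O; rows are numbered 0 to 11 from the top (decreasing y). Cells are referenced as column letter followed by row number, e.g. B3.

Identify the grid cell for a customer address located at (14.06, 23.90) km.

B5

Column index: ⌊(14.06 − 1.75) / 6.86⌋ = ⌊1.794⌋ = 1 → column B
Row offset from origin: ⌊(23.90 − 2.84) / 3.32⌋ = ⌊6.343⌋ = 6 → row 5 (counted from top)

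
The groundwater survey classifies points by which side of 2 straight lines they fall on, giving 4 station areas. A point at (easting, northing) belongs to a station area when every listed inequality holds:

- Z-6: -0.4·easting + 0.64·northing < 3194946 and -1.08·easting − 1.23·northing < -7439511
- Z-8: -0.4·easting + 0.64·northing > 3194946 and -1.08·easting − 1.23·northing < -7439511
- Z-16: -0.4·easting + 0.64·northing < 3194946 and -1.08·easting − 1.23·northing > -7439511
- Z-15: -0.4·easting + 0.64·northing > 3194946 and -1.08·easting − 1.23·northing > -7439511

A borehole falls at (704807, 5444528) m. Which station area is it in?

-0.4·704807 + 0.64·5444528 = 3202575.120, which is > 3194946
-1.08·704807 − 1.23·5444528 = -7457961.000, which is < -7439511
This sign pattern matches Z-8.

Z-8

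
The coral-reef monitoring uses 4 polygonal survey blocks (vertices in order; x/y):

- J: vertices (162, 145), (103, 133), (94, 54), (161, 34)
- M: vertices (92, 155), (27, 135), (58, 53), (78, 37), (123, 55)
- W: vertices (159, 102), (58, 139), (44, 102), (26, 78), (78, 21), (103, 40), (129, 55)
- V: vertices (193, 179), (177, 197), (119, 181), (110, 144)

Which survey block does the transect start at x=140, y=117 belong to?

Cast a ray rightward from (140, 117). For each polygon, the edges (by vertex number in listed order) whose endpoints lie on opposite sides of y = 117, where each meets that height, and whether that is right or left of the point:
J: 2–3 at x≈101.2 (left), 4–1 at x≈161.7 (right) → 1 crossing.
M: 2–3 at x≈33.8 (left), 5–1 at x≈103.8 (left) → 0 crossings.
W: 1–2 at x≈118.1 (left), 2–3 at x≈49.7 (left) → 0 crossings.
V: no edge straddles that height → 0 crossings.
Only J has an odd count, so the point is inside J.

J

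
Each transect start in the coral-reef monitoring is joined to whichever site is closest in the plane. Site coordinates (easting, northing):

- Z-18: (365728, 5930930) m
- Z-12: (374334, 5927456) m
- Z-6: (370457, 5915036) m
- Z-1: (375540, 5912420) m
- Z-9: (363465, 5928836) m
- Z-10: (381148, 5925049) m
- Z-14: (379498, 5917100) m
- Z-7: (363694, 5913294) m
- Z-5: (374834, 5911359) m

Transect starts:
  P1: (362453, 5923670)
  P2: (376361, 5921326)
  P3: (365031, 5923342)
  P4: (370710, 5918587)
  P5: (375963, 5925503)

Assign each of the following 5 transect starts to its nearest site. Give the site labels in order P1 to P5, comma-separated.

Z-9, Z-14, Z-9, Z-6, Z-12

P1 → Z-9 (d²=27711700.00)
P2 → Z-14 (d²=27699845.00)
P3 → Z-9 (d²=32636392.00)
P4 → Z-6 (d²=12673610.00)
P5 → Z-12 (d²=6467850.00)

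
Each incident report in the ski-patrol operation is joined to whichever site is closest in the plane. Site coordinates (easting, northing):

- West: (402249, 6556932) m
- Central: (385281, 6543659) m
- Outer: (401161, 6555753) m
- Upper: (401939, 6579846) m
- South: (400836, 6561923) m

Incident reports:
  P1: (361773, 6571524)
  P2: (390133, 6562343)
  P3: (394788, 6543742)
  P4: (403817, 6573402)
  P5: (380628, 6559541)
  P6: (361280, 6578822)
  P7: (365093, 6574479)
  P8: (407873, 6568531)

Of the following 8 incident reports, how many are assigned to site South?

2

P1 → Central
P2 → South
P3 → Central
P4 → Upper
P5 → Central
P6 → Upper
P7 → Central
P8 → South
2 of the 8 go to South.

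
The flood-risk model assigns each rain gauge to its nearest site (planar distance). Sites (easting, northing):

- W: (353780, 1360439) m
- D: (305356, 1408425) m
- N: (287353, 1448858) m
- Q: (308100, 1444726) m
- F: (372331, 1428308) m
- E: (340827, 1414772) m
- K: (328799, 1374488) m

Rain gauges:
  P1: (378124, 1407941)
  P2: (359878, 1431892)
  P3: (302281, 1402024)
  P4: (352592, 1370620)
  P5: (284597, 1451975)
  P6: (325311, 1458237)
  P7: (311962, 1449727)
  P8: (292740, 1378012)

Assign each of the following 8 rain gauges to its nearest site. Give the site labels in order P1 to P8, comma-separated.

F, F, D, W, N, Q, Q, D

P1 → F (d²=448373538.00)
P2 → F (d²=167922265.00)
P3 → D (d²=50428426.00)
P4 → W (d²=105064105.00)
P5 → N (d²=17311225.00)
P6 → Q (d²=478765642.00)
P7 → Q (d²=39925045.00)
P8 → D (d²=1084114025.00)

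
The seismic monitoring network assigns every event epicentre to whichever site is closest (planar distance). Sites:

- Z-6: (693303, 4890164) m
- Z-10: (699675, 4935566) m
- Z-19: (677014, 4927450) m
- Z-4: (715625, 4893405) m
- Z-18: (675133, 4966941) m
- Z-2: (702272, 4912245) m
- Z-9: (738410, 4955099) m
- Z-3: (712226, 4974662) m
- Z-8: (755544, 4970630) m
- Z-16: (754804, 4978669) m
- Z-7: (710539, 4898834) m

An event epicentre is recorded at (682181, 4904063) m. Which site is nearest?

Z-6

Squared distances to each site:
Z-6: 316881085.000; Z-10: 1298479045.000; Z-19: 573649658.000; Z-4: 1232094100.000; Z-18: 4003317188.000; Z-2: 470593405.000; Z-9: 5766373737.000; Z-3: 5886920826.000; Z-8: 9813295258.000; Z-16: 10840155365.000; Z-7: 831518605.000.
Minimum at Z-6.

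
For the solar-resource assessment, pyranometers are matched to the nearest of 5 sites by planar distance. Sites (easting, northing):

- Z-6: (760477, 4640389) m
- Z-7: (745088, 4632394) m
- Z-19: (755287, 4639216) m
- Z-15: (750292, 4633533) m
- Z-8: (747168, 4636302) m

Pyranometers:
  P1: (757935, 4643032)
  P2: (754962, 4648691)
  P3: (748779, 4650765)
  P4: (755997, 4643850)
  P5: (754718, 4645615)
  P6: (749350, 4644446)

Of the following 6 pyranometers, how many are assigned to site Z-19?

5

P1 → Z-6
P2 → Z-19
P3 → Z-19
P4 → Z-19
P5 → Z-19
P6 → Z-19
5 of the 6 go to Z-19.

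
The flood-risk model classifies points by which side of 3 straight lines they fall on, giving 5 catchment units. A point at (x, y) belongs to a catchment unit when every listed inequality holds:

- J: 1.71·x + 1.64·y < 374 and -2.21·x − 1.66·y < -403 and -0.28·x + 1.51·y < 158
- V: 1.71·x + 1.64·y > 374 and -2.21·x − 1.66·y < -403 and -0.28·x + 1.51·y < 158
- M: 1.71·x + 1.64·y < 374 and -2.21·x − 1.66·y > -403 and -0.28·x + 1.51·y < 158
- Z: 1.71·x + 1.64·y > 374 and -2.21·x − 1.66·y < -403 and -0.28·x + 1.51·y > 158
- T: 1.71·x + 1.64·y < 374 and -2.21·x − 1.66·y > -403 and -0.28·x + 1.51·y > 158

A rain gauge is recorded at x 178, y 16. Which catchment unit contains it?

J

1.71·178 + 1.64·16 = 330.620, which is < 374
-2.21·178 − 1.66·16 = -419.940, which is < -403
-0.28·178 + 1.51·16 = -25.680, which is < 158
This sign pattern matches J.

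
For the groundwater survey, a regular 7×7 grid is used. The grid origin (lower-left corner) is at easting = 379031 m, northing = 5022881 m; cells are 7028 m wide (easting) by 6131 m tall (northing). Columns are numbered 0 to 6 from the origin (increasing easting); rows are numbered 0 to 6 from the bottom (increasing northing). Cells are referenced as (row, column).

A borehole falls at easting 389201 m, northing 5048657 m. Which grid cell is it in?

(4, 1)

Column index: ⌊(389201 − 379031) / 7028⌋ = ⌊1.447⌋ = 1
Row offset from origin: ⌊(5048657 − 5022881) / 6131⌋ = ⌊4.204⌋ = 4 → row 4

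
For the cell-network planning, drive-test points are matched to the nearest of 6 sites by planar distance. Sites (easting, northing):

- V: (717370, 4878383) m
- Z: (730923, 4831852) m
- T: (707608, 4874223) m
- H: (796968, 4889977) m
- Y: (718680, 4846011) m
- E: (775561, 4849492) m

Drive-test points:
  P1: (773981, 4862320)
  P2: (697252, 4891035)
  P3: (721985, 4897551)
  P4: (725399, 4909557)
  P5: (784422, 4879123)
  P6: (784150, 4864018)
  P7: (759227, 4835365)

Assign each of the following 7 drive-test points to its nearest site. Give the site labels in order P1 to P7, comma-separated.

E, T, V, V, H, E, E

P1 → E (d²=167053984.00)
P2 → T (d²=389890080.00)
P3 → V (d²=388710449.00)
P4 → V (d²=1036283117.00)
P5 → H (d²=275211432.00)
P6 → E (d²=284775597.00)
P7 → E (d²=466371685.00)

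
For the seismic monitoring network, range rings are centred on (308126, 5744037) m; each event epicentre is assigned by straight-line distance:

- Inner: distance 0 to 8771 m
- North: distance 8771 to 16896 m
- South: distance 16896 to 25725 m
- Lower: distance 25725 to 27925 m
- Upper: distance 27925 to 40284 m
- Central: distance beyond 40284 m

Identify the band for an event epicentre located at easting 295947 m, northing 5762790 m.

Distance = √((295947−308126)² + (5762790−5744037)²) = √(148328041.000 + 351675009.000) = 22360.748 m.
16896 ≤ 22360.748 < 25725 → South.

South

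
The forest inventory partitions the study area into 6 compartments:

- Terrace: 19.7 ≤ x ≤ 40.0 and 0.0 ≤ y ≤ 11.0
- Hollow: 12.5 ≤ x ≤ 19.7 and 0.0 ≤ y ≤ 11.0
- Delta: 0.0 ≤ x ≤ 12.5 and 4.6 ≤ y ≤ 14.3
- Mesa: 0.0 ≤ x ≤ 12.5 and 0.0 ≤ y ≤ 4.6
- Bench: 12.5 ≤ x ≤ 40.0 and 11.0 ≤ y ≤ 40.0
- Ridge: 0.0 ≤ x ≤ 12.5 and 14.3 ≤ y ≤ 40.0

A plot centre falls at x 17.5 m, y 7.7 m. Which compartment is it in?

The point has x = 17.5 and y = 7.7.
Only Hollow satisfies 12.5 ≤ x ≤ 19.7 and 0.0 ≤ y ≤ 11.0.

Hollow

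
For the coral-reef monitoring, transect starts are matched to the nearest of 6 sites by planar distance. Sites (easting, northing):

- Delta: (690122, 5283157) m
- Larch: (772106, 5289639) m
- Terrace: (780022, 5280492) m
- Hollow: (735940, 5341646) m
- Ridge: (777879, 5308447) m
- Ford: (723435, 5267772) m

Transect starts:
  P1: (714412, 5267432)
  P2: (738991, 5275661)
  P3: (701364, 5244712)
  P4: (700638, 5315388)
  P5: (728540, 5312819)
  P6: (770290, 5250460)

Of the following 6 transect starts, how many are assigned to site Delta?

1

P1 → Ford
P2 → Ford
P3 → Ford
P4 → Delta
P5 → Hollow
P6 → Terrace
1 of the 6 goes to Delta.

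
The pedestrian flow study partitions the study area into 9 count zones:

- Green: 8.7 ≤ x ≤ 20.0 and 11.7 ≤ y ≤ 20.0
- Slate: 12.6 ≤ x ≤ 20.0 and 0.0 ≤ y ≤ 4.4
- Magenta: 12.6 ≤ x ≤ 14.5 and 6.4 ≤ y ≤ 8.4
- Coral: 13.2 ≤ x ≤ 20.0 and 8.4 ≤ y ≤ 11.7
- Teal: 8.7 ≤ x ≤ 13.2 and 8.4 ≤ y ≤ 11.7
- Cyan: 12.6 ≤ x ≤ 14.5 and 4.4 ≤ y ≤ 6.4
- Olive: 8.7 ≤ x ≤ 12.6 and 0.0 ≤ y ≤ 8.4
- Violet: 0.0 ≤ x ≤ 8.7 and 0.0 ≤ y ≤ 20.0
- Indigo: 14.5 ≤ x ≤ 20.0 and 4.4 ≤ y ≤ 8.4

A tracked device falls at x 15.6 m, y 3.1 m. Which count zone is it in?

The point has x = 15.6 and y = 3.1.
Only Slate satisfies 12.6 ≤ x ≤ 20.0 and 0.0 ≤ y ≤ 4.4.

Slate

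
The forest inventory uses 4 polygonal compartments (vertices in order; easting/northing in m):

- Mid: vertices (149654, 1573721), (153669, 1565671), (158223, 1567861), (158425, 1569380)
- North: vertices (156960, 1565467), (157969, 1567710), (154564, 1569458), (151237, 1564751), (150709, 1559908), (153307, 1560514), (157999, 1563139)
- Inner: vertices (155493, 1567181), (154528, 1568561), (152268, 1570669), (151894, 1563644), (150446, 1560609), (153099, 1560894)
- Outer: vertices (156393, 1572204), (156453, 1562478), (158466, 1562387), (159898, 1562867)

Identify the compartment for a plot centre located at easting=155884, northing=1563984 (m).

North

Cast a ray rightward from (155884, 1563984). For each polygon, the edges (by vertex number in listed order) whose endpoints lie on opposite sides of northing = 1563984, where each meets that height, and whether that is right or left of the point:
Mid: no edge straddles that height → 0 crossings.
North: 4–5 at easting≈151153.4 (left), 7–1 at easting≈157621.9 (right) → 1 crossing.
Inner: 3–4 at easting≈151912.1 (left), 6–1 at easting≈154275.6 (left) → 0 crossings.
Outer: 1–2 at easting≈156443.7 (right), 4–1 at easting≈159478.7 (right) → 2 crossings.
Only North has an odd count, so the point is inside North.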